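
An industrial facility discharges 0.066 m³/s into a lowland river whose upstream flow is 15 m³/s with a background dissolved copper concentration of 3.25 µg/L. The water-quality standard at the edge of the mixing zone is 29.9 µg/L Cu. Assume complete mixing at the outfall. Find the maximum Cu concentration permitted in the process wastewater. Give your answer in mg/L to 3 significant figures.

3.25 µg/L = 0.00325 mg/L.
29.9 µg/L = 0.0299 mg/L.
Mass balance: 0.0299·15.07 = 0.066·Cₑ + 15·0.00325.
Cₑ = (0.4505 − 0.04875) / 0.066 = 6.087 mg/L.

6.09 mg/L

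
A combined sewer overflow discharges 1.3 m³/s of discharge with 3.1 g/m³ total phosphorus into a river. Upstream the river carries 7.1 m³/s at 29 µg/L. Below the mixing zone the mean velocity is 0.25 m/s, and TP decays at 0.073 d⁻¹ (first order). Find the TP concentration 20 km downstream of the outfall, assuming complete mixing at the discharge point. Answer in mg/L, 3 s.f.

29 µg/L = 0.029 mg/L.
After complete mixing, C₀ = (1.3·3.1 + 7.1·0.029) / 8.4 = 0.5043 mg/L.
Travel time t = 2e+04 m / 0.25 m/s = 8e+04 s = 0.9259 d.
C = 0.5043·exp(−0.073·0.9259) = 0.5043·0.9346 = 0.4713 mg/L.

0.471 mg/L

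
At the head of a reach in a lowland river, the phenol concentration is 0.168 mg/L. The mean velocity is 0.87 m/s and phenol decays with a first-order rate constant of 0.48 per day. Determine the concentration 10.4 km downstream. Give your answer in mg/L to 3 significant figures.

0.157 mg/L

Travel time t = 10.4 km / 0.87 m/s = 1.04e+04/0.87 = 1.195e+04 s = 0.1384 d.
First-order decay: C = 0.168·exp(−0.48·0.1384) = 0.168·0.9357 = 0.1572 mg/L.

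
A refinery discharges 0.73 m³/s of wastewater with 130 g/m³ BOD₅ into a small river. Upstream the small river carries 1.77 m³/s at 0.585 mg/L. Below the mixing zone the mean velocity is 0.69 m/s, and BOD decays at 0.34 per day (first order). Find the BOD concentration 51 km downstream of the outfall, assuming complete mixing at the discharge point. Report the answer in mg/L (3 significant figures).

After complete mixing, C₀ = (0.73·130 + 1.77·0.585) / 2.5 = 38.37 mg/L.
Travel time t = 5.1e+04 m / 0.69 m/s = 7.391e+04 s = 0.8555 d.
C = 38.37·exp(−0.34·0.8555) = 38.37·0.7476 = 28.69 mg/L.

28.7 mg/L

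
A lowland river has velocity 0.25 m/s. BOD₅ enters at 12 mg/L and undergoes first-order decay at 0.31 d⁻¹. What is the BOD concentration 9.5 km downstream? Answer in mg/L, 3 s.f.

Travel time t = 9.5 km / 0.25 m/s = 9500/0.25 = 3.8e+04 s = 0.4398 d.
First-order decay: C = 12·exp(−0.31·0.4398) = 12·0.8725 = 10.47 mg/L.

10.5 mg/L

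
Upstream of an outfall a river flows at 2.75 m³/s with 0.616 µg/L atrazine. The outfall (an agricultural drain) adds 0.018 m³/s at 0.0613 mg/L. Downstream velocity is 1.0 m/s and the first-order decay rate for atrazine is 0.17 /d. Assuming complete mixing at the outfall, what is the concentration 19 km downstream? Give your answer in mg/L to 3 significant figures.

0.000974 mg/L

0.616 µg/L = 0.000616 mg/L.
After complete mixing, C₀ = (0.018·0.0613 + 2.75·0.000616) / 2.768 = 0.001011 mg/L.
Travel time t = 1.9e+04 m / 1.0 m/s = 1.9e+04 s = 0.2199 d.
C = 0.001011·exp(−0.17·0.2199) = 0.001011·0.9633 = 0.0009735 mg/L.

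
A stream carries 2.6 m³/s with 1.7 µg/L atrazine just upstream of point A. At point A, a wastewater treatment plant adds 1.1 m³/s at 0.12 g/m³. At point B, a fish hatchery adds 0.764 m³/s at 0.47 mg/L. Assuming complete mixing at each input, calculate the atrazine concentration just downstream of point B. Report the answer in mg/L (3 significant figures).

1.7 µg/L = 0.0017 mg/L.
After input A: C = (2.6·0.0017 + 1.1·0.12) / 3.7 = 0.03687 mg/L.
After input B: C = (3.7·0.03687 + 0.764·0.47) / 4.464 = 0.111 mg/L.

0.111 mg/L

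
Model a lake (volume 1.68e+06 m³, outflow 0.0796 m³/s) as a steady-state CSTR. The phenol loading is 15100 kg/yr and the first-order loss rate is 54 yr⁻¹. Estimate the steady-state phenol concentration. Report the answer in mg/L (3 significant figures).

Outflow Q = 0.0796 m³/s × 3.156e+07 s/yr = 2.512e+06 m³/yr.
Steady-state CSTR mass balance: W = Q·C + k·V·C, so C = W/(Q + kV).
Q + kV = 2.512e+06 + 54·1.68e+06 = 9.323e+07 m³/yr.
C = 15100/9.323e+07 = 0.000162 kg/m³ = 0.162 mg/L.

0.162 mg/L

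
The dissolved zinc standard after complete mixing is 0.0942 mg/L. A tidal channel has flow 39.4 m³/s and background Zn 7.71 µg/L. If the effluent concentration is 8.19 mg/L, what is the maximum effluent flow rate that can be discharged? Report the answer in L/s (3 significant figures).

421 L/s

7.71 µg/L = 0.00771 mg/L.
Mass balance at complete mixing: C_std·(Q_w + Q_r) = Q_w·C_e + Q_r·C_b.
Rearranging, Q_w = Q_r·(C_std − C_b)/(C_e − C_std) = 39.4·(0.0942 − 0.00771) / (8.19 − 0.0942) = 0.4209 m³/s.
= 420.9 L/s.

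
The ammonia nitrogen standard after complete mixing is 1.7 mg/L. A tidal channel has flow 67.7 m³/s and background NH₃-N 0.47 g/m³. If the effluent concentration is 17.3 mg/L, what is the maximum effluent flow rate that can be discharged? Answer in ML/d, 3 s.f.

461 ML/d

Mass balance at complete mixing: C_std·(Q_w + Q_r) = Q_w·C_e + Q_r·C_b.
Rearranging, Q_w = Q_r·(C_std − C_b)/(C_e − C_std) = 67.7·(1.7 − 0.47) / (17.3 − 1.7) = 5.338 m³/s.
= 461.2 ML/d.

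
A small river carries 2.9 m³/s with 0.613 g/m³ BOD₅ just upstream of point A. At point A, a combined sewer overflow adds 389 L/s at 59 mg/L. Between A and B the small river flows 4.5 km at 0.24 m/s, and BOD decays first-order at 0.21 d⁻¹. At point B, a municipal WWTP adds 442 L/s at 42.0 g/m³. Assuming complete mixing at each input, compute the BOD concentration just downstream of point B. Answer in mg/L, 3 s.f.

11.3 mg/L

389 L/s = 0.389 m³/s.
After input A: C = (2.9·0.613 + 0.389·59) / 3.289 = 7.519 mg/L.
Over the 4.5 km reach to input B (t = 1.875e+04 s = 0.217 d), decay gives C = 7.519·exp(−0.21·0.217) = 7.184 mg/L.
442 L/s = 0.442 m³/s.
After input B: C = (3.289·7.184 + 0.442·42) / 3.731 = 11.31 mg/L.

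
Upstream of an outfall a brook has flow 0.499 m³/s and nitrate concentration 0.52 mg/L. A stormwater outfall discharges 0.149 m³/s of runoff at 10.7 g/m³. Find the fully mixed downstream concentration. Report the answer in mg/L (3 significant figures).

Flow-weighted mixing gives C = (0.149·10.7 + 0.499·0.52) / (0.149 + 0.499) = 1.854/0.648 = 2.861 mg/L.

2.86 mg/L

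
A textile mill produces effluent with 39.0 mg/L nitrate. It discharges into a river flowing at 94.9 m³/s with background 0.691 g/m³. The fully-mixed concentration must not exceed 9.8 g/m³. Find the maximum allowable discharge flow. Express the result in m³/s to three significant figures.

Mass balance at complete mixing: C_std·(Q_w + Q_r) = Q_w·C_e + Q_r·C_b.
Rearranging, Q_w = Q_r·(C_std − C_b)/(C_e − C_std) = 94.9·(9.8 − 0.691) / (39 − 9.8) = 29.6 m³/s.

29.6 m³/s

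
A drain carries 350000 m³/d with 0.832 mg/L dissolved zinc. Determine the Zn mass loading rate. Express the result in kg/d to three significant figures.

291 kg/d

350000 m³/d = 4.051 m³/s.
Mass flux = Q·C = 4.051 m³/s × 0.832 g/m³ = 3.37 g/s.
= 3.37 g/s × 86.4 = 291.2 kg/d.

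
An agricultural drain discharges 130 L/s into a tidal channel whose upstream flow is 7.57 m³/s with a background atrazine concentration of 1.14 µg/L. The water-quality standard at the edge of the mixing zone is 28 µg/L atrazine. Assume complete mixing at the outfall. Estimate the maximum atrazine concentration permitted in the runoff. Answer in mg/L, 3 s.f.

130 L/s = 0.13 m³/s.
1.14 µg/L = 0.00114 mg/L.
28 µg/L = 0.028 mg/L.
Mass balance: 0.028·7.7 = 0.13·Cₑ + 7.57·0.00114.
Cₑ = (0.2156 − 0.00863) / 0.13 = 1.592 mg/L.

1.59 mg/L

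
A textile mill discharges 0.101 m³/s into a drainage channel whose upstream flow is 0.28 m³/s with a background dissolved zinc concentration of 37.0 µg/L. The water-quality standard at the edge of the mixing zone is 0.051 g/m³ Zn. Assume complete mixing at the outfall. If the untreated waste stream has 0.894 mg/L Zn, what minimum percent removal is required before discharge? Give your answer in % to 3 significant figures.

90.0 %

37.0 µg/L = 0.037 mg/L.
Mass balance: 0.051·0.381 = 0.101·Cₑ + 0.28·0.037.
Cₑ = (0.01943 − 0.01036) / 0.101 = 0.08981 mg/L.
Required removal = 1 − 0.08981/0.894 = 89.95 %.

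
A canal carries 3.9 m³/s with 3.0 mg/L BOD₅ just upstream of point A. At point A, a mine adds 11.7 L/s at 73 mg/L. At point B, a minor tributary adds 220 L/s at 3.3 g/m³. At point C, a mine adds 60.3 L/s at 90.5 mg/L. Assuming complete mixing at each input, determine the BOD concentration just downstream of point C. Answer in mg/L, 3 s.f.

11.7 L/s = 0.0117 m³/s.
After input A: C = (3.9·3 + 0.0117·73) / 3.912 = 3.209 mg/L.
220 L/s = 0.22 m³/s.
After input B: C = (3.912·3.209 + 0.22·3.3) / 4.132 = 3.214 mg/L.
60.3 L/s = 0.0603 m³/s.
After input C: C = (4.132·3.214 + 0.0603·90.5) / 4.192 = 4.47 mg/L.

4.47 mg/L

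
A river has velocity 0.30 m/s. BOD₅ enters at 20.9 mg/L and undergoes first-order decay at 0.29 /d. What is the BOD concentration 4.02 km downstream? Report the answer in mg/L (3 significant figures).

Travel time t = 4.02 km / 0.30 m/s = 4020/0.30 = 1.34e+04 s = 0.1551 d.
First-order decay: C = 20.9·exp(−0.29·0.1551) = 20.9·0.956 = 19.98 mg/L.

20.0 mg/L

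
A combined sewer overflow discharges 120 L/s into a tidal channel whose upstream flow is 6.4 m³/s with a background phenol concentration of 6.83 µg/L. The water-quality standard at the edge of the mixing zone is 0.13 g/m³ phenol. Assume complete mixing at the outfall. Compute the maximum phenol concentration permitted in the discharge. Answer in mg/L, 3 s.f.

6.70 mg/L

120 L/s = 0.12 m³/s.
6.83 µg/L = 0.00683 mg/L.
Mass balance: 0.13·6.52 = 0.12·Cₑ + 6.4·0.00683.
Cₑ = (0.8476 − 0.04371) / 0.12 = 6.699 mg/L.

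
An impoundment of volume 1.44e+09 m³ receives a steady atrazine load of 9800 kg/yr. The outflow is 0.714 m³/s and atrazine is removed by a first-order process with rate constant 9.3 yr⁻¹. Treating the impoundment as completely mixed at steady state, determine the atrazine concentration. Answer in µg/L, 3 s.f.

0.731 µg/L

Outflow Q = 0.714 m³/s × 3.156e+07 s/yr = 2.253e+07 m³/yr.
Steady-state CSTR mass balance: W = Q·C + k·V·C, so C = W/(Q + kV).
Q + kV = 2.253e+07 + 9.3·1.44e+09 = 1.341e+10 m³/yr.
C = 9800/1.341e+10 = 7.306e-07 kg/m³ = 0.0007306 mg/L = 0.7306 µg/L.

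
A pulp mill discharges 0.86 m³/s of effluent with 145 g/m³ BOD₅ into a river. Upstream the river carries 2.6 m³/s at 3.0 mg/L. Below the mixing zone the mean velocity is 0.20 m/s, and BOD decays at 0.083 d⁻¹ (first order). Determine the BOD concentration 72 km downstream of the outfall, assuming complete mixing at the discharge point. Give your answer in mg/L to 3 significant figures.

27.1 mg/L

After complete mixing, C₀ = (0.86·145 + 2.6·3) / 3.46 = 38.29 mg/L.
Travel time t = 7.2e+04 m / 0.20 m/s = 3.6e+05 s = 4.167 d.
C = 38.29·exp(−0.083·4.167) = 38.29·0.7076 = 27.1 mg/L.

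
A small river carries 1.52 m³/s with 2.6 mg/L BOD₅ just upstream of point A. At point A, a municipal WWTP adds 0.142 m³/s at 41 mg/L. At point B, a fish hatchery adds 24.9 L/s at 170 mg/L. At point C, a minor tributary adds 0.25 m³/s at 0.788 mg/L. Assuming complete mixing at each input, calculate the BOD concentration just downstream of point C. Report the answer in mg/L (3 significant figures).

After input A: C = (1.52·2.6 + 0.142·41) / 1.662 = 5.881 mg/L.
24.9 L/s = 0.0249 m³/s.
After input B: C = (1.662·5.881 + 0.0249·170) / 1.687 = 8.303 mg/L.
After input C: C = (1.687·8.303 + 0.25·0.788) / 1.937 = 7.333 mg/L.

7.33 mg/L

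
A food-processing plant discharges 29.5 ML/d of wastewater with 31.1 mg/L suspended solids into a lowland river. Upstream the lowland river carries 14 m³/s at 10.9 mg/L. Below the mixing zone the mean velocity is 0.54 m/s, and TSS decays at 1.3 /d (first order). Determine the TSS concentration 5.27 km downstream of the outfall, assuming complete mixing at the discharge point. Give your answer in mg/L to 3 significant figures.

9.83 mg/L

29.5 ML/d = 0.3414 m³/s.
After complete mixing, C₀ = (0.3414·31.1 + 14·10.9) / 14.34 = 11.38 mg/L.
Travel time t = 5270 m / 0.54 m/s = 9759 s = 0.113 d.
C = 11.38·exp(−1.3·0.113) = 11.38·0.8634 = 9.827 mg/L.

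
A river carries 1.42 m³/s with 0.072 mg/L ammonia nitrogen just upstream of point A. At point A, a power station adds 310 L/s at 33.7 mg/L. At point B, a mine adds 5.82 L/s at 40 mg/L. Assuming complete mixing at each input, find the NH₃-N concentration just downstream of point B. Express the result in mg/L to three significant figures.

6.21 mg/L

310 L/s = 0.31 m³/s.
After input A: C = (1.42·0.072 + 0.31·33.7) / 1.73 = 6.098 mg/L.
5.82 L/s = 0.00582 m³/s.
After input B: C = (1.73·6.098 + 0.00582·40) / 1.736 = 6.211 mg/L.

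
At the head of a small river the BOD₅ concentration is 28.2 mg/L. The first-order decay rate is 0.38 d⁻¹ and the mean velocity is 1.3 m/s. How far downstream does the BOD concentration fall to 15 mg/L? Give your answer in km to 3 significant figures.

187 km

From C = C₀·e^(−kt), t = ln(C₀/C)/k = ln(28.2/15)/0.38 = 0.6313/0.38 = 1.661 d.
Distance = v·t = 1.3 m/s × 1.435e+05 s = 1.866e+05 m = 186.6 km.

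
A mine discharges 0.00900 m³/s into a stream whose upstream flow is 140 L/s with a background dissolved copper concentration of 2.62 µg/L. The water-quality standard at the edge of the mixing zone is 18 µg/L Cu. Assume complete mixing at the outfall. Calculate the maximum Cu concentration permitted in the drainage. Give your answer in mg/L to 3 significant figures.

140 L/s = 0.14 m³/s.
2.62 µg/L = 0.00262 mg/L.
18 µg/L = 0.018 mg/L.
Mass balance: 0.018·0.149 = 0.009·Cₑ + 0.14·0.00262.
Cₑ = (0.002682 − 0.0003668) / 0.009 = 0.2572 mg/L.

0.257 mg/L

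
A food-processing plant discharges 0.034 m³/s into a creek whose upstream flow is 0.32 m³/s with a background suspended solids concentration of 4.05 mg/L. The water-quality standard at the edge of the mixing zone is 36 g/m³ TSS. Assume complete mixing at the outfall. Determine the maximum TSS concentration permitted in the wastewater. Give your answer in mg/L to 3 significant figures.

337 mg/L

Mass balance: 36·0.354 = 0.034·Cₑ + 0.32·4.05.
Cₑ = (12.74 − 1.296) / 0.034 = 336.7 mg/L.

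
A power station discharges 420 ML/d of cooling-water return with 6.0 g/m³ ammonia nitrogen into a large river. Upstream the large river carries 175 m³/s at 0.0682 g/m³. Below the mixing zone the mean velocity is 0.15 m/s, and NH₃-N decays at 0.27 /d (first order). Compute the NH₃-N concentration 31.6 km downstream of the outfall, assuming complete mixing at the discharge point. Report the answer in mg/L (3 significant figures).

0.118 mg/L

420 ML/d = 4.861 m³/s.
After complete mixing, C₀ = (4.861·6 + 175·0.0682) / 179.9 = 0.2285 mg/L.
Travel time t = 3.16e+04 m / 0.15 m/s = 2.107e+05 s = 2.438 d.
C = 0.2285·exp(−0.27·2.438) = 0.2285·0.5177 = 0.1183 mg/L.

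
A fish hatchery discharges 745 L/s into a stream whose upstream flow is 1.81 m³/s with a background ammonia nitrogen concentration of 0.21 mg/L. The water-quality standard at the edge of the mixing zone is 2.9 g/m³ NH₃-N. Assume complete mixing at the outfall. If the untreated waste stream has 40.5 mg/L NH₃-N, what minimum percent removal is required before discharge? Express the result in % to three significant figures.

76.7 %

745 L/s = 0.745 m³/s.
Mass balance: 2.9·2.555 = 0.745·Cₑ + 1.81·0.21.
Cₑ = (7.41 − 0.3801) / 0.745 = 9.435 mg/L.
Required removal = 1 − 9.435/40.5 = 76.7 %.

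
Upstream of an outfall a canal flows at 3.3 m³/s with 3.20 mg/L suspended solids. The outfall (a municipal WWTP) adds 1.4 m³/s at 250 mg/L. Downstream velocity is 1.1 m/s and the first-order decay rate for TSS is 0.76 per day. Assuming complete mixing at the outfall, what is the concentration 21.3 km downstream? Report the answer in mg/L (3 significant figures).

64.7 mg/L

After complete mixing, C₀ = (1.4·250 + 3.3·3.2) / 4.7 = 76.71 mg/L.
Travel time t = 2.13e+04 m / 1.1 m/s = 1.936e+04 s = 0.2241 d.
C = 76.71·exp(−0.76·0.2241) = 76.71·0.8434 = 64.7 mg/L.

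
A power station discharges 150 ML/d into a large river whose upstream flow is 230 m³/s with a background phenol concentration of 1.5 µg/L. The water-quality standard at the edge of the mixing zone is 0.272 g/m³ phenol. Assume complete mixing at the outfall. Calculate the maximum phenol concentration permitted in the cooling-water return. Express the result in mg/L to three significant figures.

150 ML/d = 1.736 m³/s.
1.5 µg/L = 0.0015 mg/L.
Mass balance: 0.272·231.7 = 1.736·Cₑ + 230·0.0015.
Cₑ = (63.03 − 0.345) / 1.736 = 36.11 mg/L.

36.1 mg/L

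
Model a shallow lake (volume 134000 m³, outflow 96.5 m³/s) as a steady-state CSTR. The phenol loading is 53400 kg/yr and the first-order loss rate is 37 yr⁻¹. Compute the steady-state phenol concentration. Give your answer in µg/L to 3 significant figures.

17.5 µg/L

Outflow Q = 96.5 m³/s × 3.156e+07 s/yr = 3.045e+09 m³/yr.
Steady-state CSTR mass balance: W = Q·C + k·V·C, so C = W/(Q + kV).
Q + kV = 3.045e+09 + 37·134000 = 3.05e+09 m³/yr.
C = 53400/3.05e+09 = 1.751e-05 kg/m³ = 0.01751 mg/L = 17.51 µg/L.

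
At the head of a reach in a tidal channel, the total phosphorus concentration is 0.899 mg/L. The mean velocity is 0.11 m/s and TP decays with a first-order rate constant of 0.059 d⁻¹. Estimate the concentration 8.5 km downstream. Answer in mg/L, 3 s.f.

0.853 mg/L

Travel time t = 8.5 km / 0.11 m/s = 8500/0.11 = 7.727e+04 s = 0.8944 d.
First-order decay: C = 0.899·exp(−0.059·0.8944) = 0.899·0.9486 = 0.8528 mg/L.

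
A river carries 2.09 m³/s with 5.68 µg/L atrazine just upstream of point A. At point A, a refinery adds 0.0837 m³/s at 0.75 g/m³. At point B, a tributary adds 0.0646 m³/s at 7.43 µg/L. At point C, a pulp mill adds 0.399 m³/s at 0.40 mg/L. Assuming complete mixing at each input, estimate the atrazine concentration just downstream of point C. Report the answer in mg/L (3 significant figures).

0.0890 mg/L

5.68 µg/L = 0.00568 mg/L.
After input A: C = (2.09·0.00568 + 0.0837·0.75) / 2.174 = 0.03434 mg/L.
7.43 µg/L = 0.00743 mg/L.
After input B: C = (2.174·0.03434 + 0.0646·0.00743) / 2.238 = 0.03356 mg/L.
After input C: C = (2.238·0.03356 + 0.399·0.4) / 2.637 = 0.089 mg/L.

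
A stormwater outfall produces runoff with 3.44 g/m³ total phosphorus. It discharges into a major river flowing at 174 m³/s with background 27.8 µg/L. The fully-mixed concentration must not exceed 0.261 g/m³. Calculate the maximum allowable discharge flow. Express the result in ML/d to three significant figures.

1100 ML/d

27.8 µg/L = 0.0278 mg/L.
Mass balance at complete mixing: C_std·(Q_w + Q_r) = Q_w·C_e + Q_r·C_b.
Rearranging, Q_w = Q_r·(C_std − C_b)/(C_e − C_std) = 174·(0.261 − 0.0278) / (3.44 − 0.261) = 12.76 m³/s.
= 1103 ML/d.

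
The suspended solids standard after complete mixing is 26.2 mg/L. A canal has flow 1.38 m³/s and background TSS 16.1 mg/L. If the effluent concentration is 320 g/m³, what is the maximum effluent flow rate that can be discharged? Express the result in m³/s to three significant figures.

Mass balance at complete mixing: C_std·(Q_w + Q_r) = Q_w·C_e + Q_r·C_b.
Rearranging, Q_w = Q_r·(C_std − C_b)/(C_e − C_std) = 1.38·(26.2 − 16.1) / (320 − 26.2) = 0.04744 m³/s.

0.0474 m³/s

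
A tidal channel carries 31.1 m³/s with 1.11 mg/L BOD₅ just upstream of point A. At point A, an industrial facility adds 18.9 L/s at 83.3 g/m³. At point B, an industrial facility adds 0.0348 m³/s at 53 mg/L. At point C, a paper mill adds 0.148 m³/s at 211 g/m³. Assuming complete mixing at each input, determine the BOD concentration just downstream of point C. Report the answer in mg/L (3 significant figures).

18.9 L/s = 0.0189 m³/s.
After input A: C = (31.1·1.11 + 0.0189·83.3) / 31.12 = 1.16 mg/L.
After input B: C = (31.12·1.16 + 0.0348·53) / 31.15 = 1.218 mg/L.
After input C: C = (31.15·1.218 + 0.148·211) / 31.3 = 2.21 mg/L.

2.21 mg/L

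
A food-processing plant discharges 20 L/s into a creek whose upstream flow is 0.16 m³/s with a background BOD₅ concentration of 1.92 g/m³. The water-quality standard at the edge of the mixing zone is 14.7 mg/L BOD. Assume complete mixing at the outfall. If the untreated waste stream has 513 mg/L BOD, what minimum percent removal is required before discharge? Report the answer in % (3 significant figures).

20 L/s = 0.02 m³/s.
Mass balance: 14.7·0.18 = 0.02·Cₑ + 0.16·1.92.
Cₑ = (2.646 − 0.3072) / 0.02 = 116.9 mg/L.
Required removal = 1 − 116.9/513 = 77.2 %.

77.2 %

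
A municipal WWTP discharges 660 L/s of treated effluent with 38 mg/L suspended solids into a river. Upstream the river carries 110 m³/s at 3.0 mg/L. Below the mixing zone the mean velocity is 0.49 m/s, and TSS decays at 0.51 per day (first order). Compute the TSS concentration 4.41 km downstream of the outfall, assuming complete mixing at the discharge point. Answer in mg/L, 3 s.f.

3.04 mg/L

660 L/s = 0.66 m³/s.
After complete mixing, C₀ = (0.66·38 + 110·3) / 110.7 = 3.209 mg/L.
Travel time t = 4410 m / 0.49 m/s = 9000 s = 0.1042 d.
C = 3.209·exp(−0.51·0.1042) = 3.209·0.9483 = 3.043 mg/L.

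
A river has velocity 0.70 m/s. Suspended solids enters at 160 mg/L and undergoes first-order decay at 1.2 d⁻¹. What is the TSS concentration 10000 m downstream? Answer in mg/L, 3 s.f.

Travel time t = 10000 m / 0.70 m/s = 1e+04/0.70 = 1.429e+04 s = 0.1653 d.
First-order decay: C = 160·exp(−1.2·0.1653) = 160·0.82 = 131.2 mg/L.

131 mg/L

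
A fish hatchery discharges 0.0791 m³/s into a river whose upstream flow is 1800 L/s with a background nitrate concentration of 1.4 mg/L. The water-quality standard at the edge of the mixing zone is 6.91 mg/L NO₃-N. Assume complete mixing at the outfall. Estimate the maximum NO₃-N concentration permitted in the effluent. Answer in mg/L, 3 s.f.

132 mg/L

1800 L/s = 1.8 m³/s.
Mass balance: 6.91·1.879 = 0.0791·Cₑ + 1.8·1.4.
Cₑ = (12.98 − 2.52) / 0.0791 = 132.3 mg/L.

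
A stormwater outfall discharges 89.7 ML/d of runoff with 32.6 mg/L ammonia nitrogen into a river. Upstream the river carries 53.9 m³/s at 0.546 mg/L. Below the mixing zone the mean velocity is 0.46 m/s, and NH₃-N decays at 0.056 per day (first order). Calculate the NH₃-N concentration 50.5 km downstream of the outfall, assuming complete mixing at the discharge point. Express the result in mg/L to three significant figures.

89.7 ML/d = 1.038 m³/s.
After complete mixing, C₀ = (1.038·32.6 + 53.9·0.546) / 54.94 = 1.152 mg/L.
Travel time t = 5.05e+04 m / 0.46 m/s = 1.098e+05 s = 1.271 d.
C = 1.152·exp(−0.056·1.271) = 1.152·0.9313 = 1.073 mg/L.

1.07 mg/L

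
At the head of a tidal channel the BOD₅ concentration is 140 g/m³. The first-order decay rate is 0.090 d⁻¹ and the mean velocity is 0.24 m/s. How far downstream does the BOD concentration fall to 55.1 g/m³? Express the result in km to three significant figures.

From C = C₀·e^(−kt), t = ln(C₀/C)/k = ln(140/55.1)/0.090 = 0.9325/0.090 = 10.36 d.
Distance = v·t = 0.24 m/s × 8.952e+05 s = 2.148e+05 m = 214.8 km.

215 km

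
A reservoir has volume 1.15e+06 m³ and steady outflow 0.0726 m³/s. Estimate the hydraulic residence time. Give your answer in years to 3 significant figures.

0.502 yr

Q = 0.0726 m³/s × 3.156e+07 s/yr = 2.291e+06 m³/yr.
Hydraulic residence time τ = V/Q = 1.15e+06/2.291e+06 = 0.5019 yr.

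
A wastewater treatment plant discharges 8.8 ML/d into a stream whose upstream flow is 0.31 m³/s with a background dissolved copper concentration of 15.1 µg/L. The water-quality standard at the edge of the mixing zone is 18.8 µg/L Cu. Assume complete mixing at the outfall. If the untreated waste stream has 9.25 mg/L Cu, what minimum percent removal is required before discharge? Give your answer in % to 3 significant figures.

99.7 %

8.8 ML/d = 0.1019 m³/s.
15.1 µg/L = 0.0151 mg/L.
18.8 µg/L = 0.0188 mg/L.
Mass balance: 0.0188·0.4119 = 0.1019·Cₑ + 0.31·0.0151.
Cₑ = (0.007743 − 0.004681) / 0.1019 = 0.03006 mg/L.
Required removal = 1 − 0.03006/9.25 = 99.68 %.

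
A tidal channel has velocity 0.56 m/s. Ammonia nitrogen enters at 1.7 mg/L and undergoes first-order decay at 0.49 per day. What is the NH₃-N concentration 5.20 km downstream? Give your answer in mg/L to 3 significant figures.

1.61 mg/L

Travel time t = 5.20 km / 0.56 m/s = 5200/0.56 = 9286 s = 0.1075 d.
First-order decay: C = 1.7·exp(−0.49·0.1075) = 1.7·0.9487 = 1.613 mg/L.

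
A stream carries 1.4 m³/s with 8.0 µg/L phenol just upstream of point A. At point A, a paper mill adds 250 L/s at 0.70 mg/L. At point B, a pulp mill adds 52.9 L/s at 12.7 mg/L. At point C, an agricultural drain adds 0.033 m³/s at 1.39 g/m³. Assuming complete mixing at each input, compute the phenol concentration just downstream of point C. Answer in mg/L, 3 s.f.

8.0 µg/L = 0.008 mg/L.
250 L/s = 0.25 m³/s.
After input A: C = (1.4·0.008 + 0.25·0.7) / 1.65 = 0.1128 mg/L.
52.9 L/s = 0.0529 m³/s.
After input B: C = (1.65·0.1128 + 0.0529·12.7) / 1.703 = 0.5039 mg/L.
After input C: C = (1.703·0.5039 + 0.033·1.39) / 1.736 = 0.5207 mg/L.

0.521 mg/L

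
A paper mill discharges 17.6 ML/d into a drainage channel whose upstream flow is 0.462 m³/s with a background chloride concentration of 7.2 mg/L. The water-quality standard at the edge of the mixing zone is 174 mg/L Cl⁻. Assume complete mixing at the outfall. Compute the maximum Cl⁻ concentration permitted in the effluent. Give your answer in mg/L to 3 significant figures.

552 mg/L

17.6 ML/d = 0.2037 m³/s.
Mass balance: 174·0.6657 = 0.2037·Cₑ + 0.462·7.2.
Cₑ = (115.8 − 3.326) / 0.2037 = 552.3 mg/L.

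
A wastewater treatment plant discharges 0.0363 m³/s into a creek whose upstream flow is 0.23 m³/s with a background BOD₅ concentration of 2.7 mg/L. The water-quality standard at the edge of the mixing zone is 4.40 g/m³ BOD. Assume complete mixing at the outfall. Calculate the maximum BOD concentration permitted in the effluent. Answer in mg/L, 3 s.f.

Mass balance: 4.4·0.2663 = 0.0363·Cₑ + 0.23·2.7.
Cₑ = (1.172 − 0.621) / 0.0363 = 15.17 mg/L.

15.2 mg/L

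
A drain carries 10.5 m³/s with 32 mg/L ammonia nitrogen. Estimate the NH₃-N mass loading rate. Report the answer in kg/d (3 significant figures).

29000 kg/d

Mass flux = Q·C = 10.5 m³/s × 32 g/m³ = 336 g/s.
= 336 g/s × 86.4 = 2.903e+04 kg/d.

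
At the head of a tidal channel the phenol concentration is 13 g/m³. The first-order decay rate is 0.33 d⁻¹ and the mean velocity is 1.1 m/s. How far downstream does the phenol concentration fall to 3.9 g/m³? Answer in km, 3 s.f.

347 km

From C = C₀·e^(−kt), t = ln(C₀/C)/k = ln(13/3.9)/0.33 = 1.204/0.33 = 3.648 d.
Distance = v·t = 1.1 m/s × 3.152e+05 s = 3.467e+05 m = 346.7 km.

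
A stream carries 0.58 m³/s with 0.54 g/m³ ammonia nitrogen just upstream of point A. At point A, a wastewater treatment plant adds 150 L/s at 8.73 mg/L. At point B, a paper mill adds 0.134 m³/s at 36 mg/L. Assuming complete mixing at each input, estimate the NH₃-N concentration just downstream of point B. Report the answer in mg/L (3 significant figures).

7.46 mg/L

150 L/s = 0.15 m³/s.
After input A: C = (0.58·0.54 + 0.15·8.73) / 0.73 = 2.223 mg/L.
After input B: C = (0.73·2.223 + 0.134·36) / 0.864 = 7.461 mg/L.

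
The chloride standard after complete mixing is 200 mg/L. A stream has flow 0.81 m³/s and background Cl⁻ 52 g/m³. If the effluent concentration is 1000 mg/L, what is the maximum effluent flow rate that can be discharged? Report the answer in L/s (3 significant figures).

Mass balance at complete mixing: C_std·(Q_w + Q_r) = Q_w·C_e + Q_r·C_b.
Rearranging, Q_w = Q_r·(C_std − C_b)/(C_e − C_std) = 0.81·(200 − 52) / (1000 − 200) = 0.1499 m³/s.
= 149.8 L/s.

150 L/s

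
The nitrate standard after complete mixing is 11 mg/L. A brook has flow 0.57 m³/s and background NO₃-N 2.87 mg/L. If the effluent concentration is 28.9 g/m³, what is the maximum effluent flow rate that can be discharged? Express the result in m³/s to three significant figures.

0.259 m³/s

Mass balance at complete mixing: C_std·(Q_w + Q_r) = Q_w·C_e + Q_r·C_b.
Rearranging, Q_w = Q_r·(C_std − C_b)/(C_e − C_std) = 0.57·(11 − 2.87) / (28.9 − 11) = 0.2589 m³/s.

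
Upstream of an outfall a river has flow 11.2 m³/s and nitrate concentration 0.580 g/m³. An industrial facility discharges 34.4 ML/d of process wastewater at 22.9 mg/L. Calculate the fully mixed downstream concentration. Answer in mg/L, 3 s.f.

1.35 mg/L

34.4 ML/d = 0.3981 m³/s.
Conservation of mass across the mixing zone: C = (0.3981·22.9 + 11.2·0.58) / (0.3981 + 11.2) = 15.61/11.6 = 1.346 mg/L.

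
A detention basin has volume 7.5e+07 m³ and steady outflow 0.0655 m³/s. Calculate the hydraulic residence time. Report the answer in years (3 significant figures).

36.3 yr

Q = 0.0655 m³/s × 3.156e+07 s/yr = 2.067e+06 m³/yr.
Hydraulic residence time τ = V/Q = 7.5e+07/2.067e+06 = 36.28 yr.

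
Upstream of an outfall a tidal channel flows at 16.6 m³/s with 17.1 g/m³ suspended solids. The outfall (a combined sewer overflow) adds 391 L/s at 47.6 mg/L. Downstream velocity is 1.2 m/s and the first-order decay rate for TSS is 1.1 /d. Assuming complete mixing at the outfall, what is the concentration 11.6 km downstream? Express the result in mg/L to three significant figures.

391 L/s = 0.391 m³/s.
After complete mixing, C₀ = (0.391·47.6 + 16.6·17.1) / 16.99 = 17.8 mg/L.
Travel time t = 1.16e+04 m / 1.2 m/s = 9667 s = 0.1119 d.
C = 17.8·exp(−1.1·0.1119) = 17.8·0.8842 = 15.74 mg/L.

15.7 mg/L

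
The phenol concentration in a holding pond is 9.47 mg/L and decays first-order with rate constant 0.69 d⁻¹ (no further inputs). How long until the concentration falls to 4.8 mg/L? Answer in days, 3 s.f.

0.985 d

t = ln(C₀/C)/k = ln(9.47/4.8)/0.69 = 0.6795/0.69 = 0.9848 d.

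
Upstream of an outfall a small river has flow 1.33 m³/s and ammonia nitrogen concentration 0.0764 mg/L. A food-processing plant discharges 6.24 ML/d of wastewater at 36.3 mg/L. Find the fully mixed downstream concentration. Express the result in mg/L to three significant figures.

1.94 mg/L

6.24 ML/d = 0.07222 m³/s.
Conservation of mass across the mixing zone: C = (0.07222·36.3 + 1.33·0.0764) / (0.07222 + 1.33) = 2.723/1.402 = 1.942 mg/L.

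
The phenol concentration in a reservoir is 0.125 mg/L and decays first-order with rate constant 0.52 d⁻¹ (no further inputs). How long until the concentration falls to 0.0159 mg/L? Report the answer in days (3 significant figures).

t = ln(C₀/C)/k = ln(0.125/0.0159)/0.52 = 2.062/0.52 = 3.965 d.

3.97 d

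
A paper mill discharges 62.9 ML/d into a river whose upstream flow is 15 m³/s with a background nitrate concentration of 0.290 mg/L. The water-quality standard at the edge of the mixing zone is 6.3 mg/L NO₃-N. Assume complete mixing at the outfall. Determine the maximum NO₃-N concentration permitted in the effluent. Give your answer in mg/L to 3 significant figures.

62.9 ML/d = 0.728 m³/s.
Mass balance: 6.3·15.73 = 0.728·Cₑ + 15·0.29.
Cₑ = (99.09 − 4.35) / 0.728 = 130.1 mg/L.

130 mg/L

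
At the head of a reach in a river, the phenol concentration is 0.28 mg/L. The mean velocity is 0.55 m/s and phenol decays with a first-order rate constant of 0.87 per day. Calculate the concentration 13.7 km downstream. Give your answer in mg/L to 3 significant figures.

0.218 mg/L

Travel time t = 13.7 km / 0.55 m/s = 1.37e+04/0.55 = 2.491e+04 s = 0.2883 d.
First-order decay: C = 0.28·exp(−0.87·0.2883) = 0.28·0.7782 = 0.2179 mg/L.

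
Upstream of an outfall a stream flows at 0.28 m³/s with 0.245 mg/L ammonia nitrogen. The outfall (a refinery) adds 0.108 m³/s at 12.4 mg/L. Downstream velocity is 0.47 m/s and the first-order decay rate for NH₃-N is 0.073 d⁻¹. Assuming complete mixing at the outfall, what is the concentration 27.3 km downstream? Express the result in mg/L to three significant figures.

3.45 mg/L

After complete mixing, C₀ = (0.108·12.4 + 0.28·0.245) / 0.388 = 3.628 mg/L.
Travel time t = 2.73e+04 m / 0.47 m/s = 5.809e+04 s = 0.6723 d.
C = 3.628·exp(−0.073·0.6723) = 3.628·0.9521 = 3.455 mg/L.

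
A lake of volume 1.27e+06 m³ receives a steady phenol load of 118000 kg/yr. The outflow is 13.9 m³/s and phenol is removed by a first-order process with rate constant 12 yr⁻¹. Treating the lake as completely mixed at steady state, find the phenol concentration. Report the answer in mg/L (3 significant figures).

0.260 mg/L

Outflow Q = 13.9 m³/s × 3.156e+07 s/yr = 4.387e+08 m³/yr.
Steady-state CSTR mass balance: W = Q·C + k·V·C, so C = W/(Q + kV).
Q + kV = 4.387e+08 + 12·1.27e+06 = 4.539e+08 m³/yr.
C = 118000/4.539e+08 = 0.00026 kg/m³ = 0.26 mg/L.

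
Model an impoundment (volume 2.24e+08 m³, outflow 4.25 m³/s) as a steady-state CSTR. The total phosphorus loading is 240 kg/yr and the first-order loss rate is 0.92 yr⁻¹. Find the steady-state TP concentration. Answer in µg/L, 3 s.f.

0.705 µg/L

Outflow Q = 4.25 m³/s × 3.156e+07 s/yr = 1.341e+08 m³/yr.
Steady-state CSTR mass balance: W = Q·C + k·V·C, so C = W/(Q + kV).
Q + kV = 1.341e+08 + 0.92·2.24e+08 = 3.402e+08 m³/yr.
C = 240/3.402e+08 = 7.055e-07 kg/m³ = 0.0007055 mg/L = 0.7055 µg/L.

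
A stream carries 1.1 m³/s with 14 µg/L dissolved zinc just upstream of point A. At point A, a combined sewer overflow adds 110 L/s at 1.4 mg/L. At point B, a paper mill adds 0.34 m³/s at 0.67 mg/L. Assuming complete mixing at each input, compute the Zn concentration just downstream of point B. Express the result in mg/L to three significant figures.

14 µg/L = 0.014 mg/L.
110 L/s = 0.11 m³/s.
After input A: C = (1.1·0.014 + 0.11·1.4) / 1.21 = 0.14 mg/L.
After input B: C = (1.21·0.14 + 0.34·0.67) / 1.55 = 0.2563 mg/L.

0.256 mg/L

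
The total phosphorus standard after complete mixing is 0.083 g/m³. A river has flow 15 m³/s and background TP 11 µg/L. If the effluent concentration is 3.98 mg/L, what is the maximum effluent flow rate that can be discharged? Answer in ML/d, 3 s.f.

11 µg/L = 0.011 mg/L.
Mass balance at complete mixing: C_std·(Q_w + Q_r) = Q_w·C_e + Q_r·C_b.
Rearranging, Q_w = Q_r·(C_std − C_b)/(C_e − C_std) = 15·(0.083 − 0.011) / (3.98 − 0.083) = 0.2771 m³/s.
= 23.94 ML/d.

23.9 ML/d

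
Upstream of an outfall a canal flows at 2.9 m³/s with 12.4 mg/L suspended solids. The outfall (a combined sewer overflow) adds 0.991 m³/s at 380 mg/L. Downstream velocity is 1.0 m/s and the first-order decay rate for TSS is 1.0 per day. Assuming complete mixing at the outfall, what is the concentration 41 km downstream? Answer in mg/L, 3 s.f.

66.0 mg/L

After complete mixing, C₀ = (0.991·380 + 2.9·12.4) / 3.891 = 106 mg/L.
Travel time t = 4.1e+04 m / 1.0 m/s = 4.1e+04 s = 0.4745 d.
C = 106·exp(−1.0·0.4745) = 106·0.6222 = 65.97 mg/L.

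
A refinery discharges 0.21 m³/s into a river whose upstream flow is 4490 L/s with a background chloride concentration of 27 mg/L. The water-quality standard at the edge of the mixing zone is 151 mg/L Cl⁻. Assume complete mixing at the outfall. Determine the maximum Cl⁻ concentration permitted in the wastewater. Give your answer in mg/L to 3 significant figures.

4490 L/s = 4.49 m³/s.
Mass balance: 151·4.7 = 0.21·Cₑ + 4.49·27.
Cₑ = (709.7 − 121.2) / 0.21 = 2802 mg/L.

2800 mg/L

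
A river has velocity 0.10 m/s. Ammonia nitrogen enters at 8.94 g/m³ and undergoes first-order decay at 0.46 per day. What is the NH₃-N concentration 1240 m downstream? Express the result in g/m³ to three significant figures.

8.37 g/m³

Travel time t = 1240 m / 0.10 m/s = 1240/0.10 = 1.24e+04 s = 0.1435 d.
First-order decay: C = 8.94·exp(−0.46·0.1435) = 8.94·0.9361 = 8.369 g/m³.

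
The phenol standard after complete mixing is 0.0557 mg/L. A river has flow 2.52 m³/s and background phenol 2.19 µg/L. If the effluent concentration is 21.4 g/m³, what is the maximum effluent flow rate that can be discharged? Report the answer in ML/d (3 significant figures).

0.546 ML/d

2.19 µg/L = 0.00219 mg/L.
Mass balance at complete mixing: C_std·(Q_w + Q_r) = Q_w·C_e + Q_r·C_b.
Rearranging, Q_w = Q_r·(C_std − C_b)/(C_e − C_std) = 2.52·(0.0557 − 0.00219) / (21.4 − 0.0557) = 0.006318 m³/s.
= 0.5458 ML/d.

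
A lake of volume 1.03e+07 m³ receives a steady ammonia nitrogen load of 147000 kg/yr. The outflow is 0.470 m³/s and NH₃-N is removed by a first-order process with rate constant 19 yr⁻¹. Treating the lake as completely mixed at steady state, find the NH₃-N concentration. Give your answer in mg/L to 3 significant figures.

0.698 mg/L

Outflow Q = 0.470 m³/s × 3.156e+07 s/yr = 1.483e+07 m³/yr.
Steady-state CSTR mass balance: W = Q·C + k·V·C, so C = W/(Q + kV).
Q + kV = 1.483e+07 + 19·1.03e+07 = 2.105e+08 m³/yr.
C = 147000/2.105e+08 = 0.0006982 kg/m³ = 0.6982 mg/L.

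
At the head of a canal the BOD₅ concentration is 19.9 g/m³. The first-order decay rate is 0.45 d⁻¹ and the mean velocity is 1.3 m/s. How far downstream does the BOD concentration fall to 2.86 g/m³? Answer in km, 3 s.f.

From C = C₀·e^(−kt), t = ln(C₀/C)/k = ln(19.9/2.86)/0.45 = 1.94/0.45 = 4.311 d.
Distance = v·t = 1.3 m/s × 3.725e+05 s = 4.842e+05 m = 484.2 km.

484 km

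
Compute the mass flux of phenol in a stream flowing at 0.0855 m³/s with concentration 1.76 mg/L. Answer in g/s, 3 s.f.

0.150 g/s

Mass flux = Q·C = 0.0855 m³/s × 1.76 g/m³ = 0.1505 g/s.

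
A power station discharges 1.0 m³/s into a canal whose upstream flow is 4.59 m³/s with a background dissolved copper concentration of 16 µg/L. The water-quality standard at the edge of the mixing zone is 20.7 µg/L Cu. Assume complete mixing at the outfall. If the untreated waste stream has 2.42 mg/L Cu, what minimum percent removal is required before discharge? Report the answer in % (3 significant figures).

16 µg/L = 0.016 mg/L.
20.7 µg/L = 0.0207 mg/L.
Mass balance: 0.0207·5.59 = 1·Cₑ + 4.59·0.016.
Cₑ = (0.1157 − 0.07344) / 1 = 0.04227 mg/L.
Required removal = 1 − 0.04227/2.42 = 98.25 %.

98.3 %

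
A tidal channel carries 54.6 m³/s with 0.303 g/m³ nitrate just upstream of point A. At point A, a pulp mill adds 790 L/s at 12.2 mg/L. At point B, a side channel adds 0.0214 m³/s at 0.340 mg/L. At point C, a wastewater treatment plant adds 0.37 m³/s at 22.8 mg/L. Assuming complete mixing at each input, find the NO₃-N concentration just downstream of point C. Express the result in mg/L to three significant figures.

0.621 mg/L

790 L/s = 0.79 m³/s.
After input A: C = (54.6·0.303 + 0.79·12.2) / 55.39 = 0.4727 mg/L.
After input B: C = (55.39·0.4727 + 0.0214·0.34) / 55.41 = 0.4726 mg/L.
After input C: C = (55.41·0.4726 + 0.37·22.8) / 55.78 = 0.6207 mg/L.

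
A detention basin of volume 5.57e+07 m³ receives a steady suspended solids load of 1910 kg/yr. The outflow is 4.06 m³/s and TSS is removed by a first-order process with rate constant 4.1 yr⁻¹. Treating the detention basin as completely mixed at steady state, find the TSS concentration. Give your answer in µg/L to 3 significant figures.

5.36 µg/L

Outflow Q = 4.06 m³/s × 3.156e+07 s/yr = 1.281e+08 m³/yr.
Steady-state CSTR mass balance: W = Q·C + k·V·C, so C = W/(Q + kV).
Q + kV = 1.281e+08 + 4.1·5.57e+07 = 3.565e+08 m³/yr.
C = 1910/3.565e+08 = 5.358e-06 kg/m³ = 0.005358 mg/L = 5.358 µg/L.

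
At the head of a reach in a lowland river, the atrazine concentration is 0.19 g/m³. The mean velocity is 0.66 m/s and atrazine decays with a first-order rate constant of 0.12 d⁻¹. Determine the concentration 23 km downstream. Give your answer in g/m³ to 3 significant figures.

0.181 g/m³

Travel time t = 23 km / 0.66 m/s = 2.3e+04/0.66 = 3.485e+04 s = 0.4033 d.
First-order decay: C = 0.19·exp(−0.12·0.4033) = 0.19·0.9528 = 0.181 g/m³.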